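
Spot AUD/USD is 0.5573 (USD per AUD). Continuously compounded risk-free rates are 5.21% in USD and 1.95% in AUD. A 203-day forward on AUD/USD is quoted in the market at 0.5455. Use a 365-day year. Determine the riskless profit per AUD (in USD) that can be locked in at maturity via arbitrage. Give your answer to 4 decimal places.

Fair forward: F* = S·e^(carry·T), with carry = (r_USD − r_AUD) = 0.0521 − 0.0195 = 0.0326
F* = 0.5573 · e^(0.0326 × 203/365) = 0.5573 · e^0.018131 = 0.5573 × 1.018296 = 0.5675
Market 0.5455 < fair 0.5675: forward underpriced → reverse cash-and-carry (short spot, go long the forward).
At maturity, profit = |F_mkt − F*| = |0.5455 − 0.5675| = 0.0220 per AUD (in USD)

0.0220 per AUD (in USD)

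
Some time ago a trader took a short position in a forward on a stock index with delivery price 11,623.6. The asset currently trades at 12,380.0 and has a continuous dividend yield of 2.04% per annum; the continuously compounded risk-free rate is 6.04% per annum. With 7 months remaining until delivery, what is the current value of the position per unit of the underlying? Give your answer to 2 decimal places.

-1012.36

Current fair forward for the remaining 7 months: F = S·e^((r − q)·T), (r − q) = 0.0604 − 0.0204 = 0.0400
F = 12380.0 · e^(0.0400 × 7/12) = 12380.0 × 1.02360769 = 12672.2632
Value of long forward = (F − K)·e^(−rT) = (12672.2632 − 11623.6) · e^(−0.0604·7/12)
= 1048.6632 × 0.96538013 = 1012.36
Short position value = −(long value) = -1012.36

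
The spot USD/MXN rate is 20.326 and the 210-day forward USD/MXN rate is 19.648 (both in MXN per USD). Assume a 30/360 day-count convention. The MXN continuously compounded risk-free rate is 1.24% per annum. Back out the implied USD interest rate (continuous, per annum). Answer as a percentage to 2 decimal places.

7.06%

F = S·e^((r_MXN − r_USD)T) ⇒ r_USD = r_MXN − ln(F/S)/T
ln(19.648/20.326) = -0.033925; /(210/360) = -0.058157
r_USD = 0.0124 + 0.058157 = 0.070557
r_USD = 7.06%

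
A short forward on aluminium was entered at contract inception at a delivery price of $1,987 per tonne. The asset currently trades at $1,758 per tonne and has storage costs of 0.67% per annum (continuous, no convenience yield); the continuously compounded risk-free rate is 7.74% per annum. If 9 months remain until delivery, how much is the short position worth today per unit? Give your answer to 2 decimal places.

$108.08 per tonne

Current fair forward for the remaining 9 months: F = S·e^((r + u)·T), (r + u) = 0.0774 + 0.0067 = 0.0841
F = 1758 · e^(0.0841 × 9/12) = 1758 × 1.06510672 = 1872.4576
Value of long forward = (F − K)·e^(−rT) = (1872.4576 − 1987) · e^(−0.0774·9/12)
= -114.5424 × 0.94360277 = -108.08
Short position value = −(long value) = $108.08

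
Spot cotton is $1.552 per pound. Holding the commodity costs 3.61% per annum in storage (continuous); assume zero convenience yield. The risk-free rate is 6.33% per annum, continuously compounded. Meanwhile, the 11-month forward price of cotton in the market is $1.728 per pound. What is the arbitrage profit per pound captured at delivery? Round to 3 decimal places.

$0.028 per pound

Fair forward: F* = S·e^(carry·T), with carry = (r + u) = 0.0633 + 0.0361 = 0.0994
F* = 1.552 · e^(0.0994 × 11/12) = 1.552 · e^0.091117 = 1.552 × 1.095397 = $1.7001
Market $1.728 > fair $1.7001: forward overpriced → cash-and-carry (buy spot, short the forward).
At maturity, profit = |F_mkt − F*| = |1.728 − 1.7001| = $0.028 per pound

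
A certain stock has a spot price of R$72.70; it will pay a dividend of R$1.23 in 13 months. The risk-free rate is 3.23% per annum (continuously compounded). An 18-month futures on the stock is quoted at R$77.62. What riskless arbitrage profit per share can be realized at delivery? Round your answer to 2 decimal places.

R$2.56 per share

PV(dividends) I = 1.23·e^(−0.0323·13/12) = 1.1877
Fair futures F* = (S − I)·e^(rT) = (72.70 − 1.1877)·e^0.048450 = 71.5123 × 1.049643 = 75.0624
Market R$77.62 > fair 75.0624: forward overpriced → cash-and-carry (borrow at r, buy the stock and collect the dividends, short the forward).
Profit at T = |F_mkt − F*| = |77.62 − 75.0624| = R$2.56 per share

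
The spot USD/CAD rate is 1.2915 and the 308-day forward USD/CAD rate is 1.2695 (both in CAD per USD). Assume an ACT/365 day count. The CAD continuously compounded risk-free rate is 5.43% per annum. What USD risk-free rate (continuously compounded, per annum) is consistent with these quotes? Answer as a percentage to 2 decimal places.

F = S·e^((r_CAD − r_USD)T) ⇒ r_USD = r_CAD − ln(F/S)/T
ln(1.2695/1.2915) = -0.017181; /(308/365) = -0.020361
r_USD = 0.0543 + 0.020361 = 0.074661
r_USD = 7.47%

7.47%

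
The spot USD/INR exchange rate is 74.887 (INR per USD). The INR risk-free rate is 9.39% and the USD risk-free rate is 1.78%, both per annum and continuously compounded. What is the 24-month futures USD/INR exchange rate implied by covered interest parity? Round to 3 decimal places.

F = S·e^((r_INR − r_USD)T) = 74.887 · e^((0.0939 − 0.0178) × 24/12)
= 74.887 · e^0.152200 = 74.887 × 1.164393
F = 87.198 INR per USD

87.198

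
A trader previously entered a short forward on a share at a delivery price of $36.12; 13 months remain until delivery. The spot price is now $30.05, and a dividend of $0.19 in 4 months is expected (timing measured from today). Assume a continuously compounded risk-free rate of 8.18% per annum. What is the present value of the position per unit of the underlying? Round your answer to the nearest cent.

PV(remaining dividends) I = 0.19·e^(−0.0818·4/12) = 0.1849
Current forward F = (S − I)·e^(rT) = (30.05 − 0.1849)·e^(0.0818·13/12) = 29.8651 × 1.092662 = 32.6325
Value (long) = (F − K)·e^(−rT) = (32.6325 − 36.12) × 0.915196 = -3.1917
Short position value = −(long value) = $3.19

$3.19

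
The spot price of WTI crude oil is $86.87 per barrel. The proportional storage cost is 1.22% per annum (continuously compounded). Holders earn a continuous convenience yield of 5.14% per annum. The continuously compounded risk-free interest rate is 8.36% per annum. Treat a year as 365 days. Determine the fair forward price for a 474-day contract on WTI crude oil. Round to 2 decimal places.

Net carry = r + u − y = 0.0836 + 0.0122 − 0.0514 = 0.0444
F = S·e^((r+u−y)T) = 86.87 · e^(0.0444 × 474/365) = 86.87 · e^0.057659
= 86.87 × 1.059354 = $92.03 per barrel

$92.03 per barrel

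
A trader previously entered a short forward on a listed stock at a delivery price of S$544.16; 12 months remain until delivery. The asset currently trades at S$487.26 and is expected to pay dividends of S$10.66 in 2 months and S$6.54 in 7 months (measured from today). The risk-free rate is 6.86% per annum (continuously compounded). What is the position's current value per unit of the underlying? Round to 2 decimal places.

PV(remaining dividends) I = 10.66·e^(−0.0686·2/12) + 6.54·e^(−0.0686·7/12) = 16.8223
Current forward F = (S − I)·e^(rT) = (487.26 − 16.8223)·e^(0.0686·12/12) = 470.4377 × 1.071008 = 503.8425
Value (long) = (F − K)·e^(−rT) = (503.8425 − 544.16) × 0.933700 = -37.6444
Short position value = −(long value) = S$37.64

S$37.64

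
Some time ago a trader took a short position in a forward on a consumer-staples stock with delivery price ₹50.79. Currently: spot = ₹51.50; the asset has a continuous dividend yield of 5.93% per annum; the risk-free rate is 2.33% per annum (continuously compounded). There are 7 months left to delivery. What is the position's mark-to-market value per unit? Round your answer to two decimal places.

₹0.36

Current fair forward for the remaining 7 months: F = S·e^((r − q)·T), (r − q) = 0.0233 − 0.0593 = -0.0360
F = 51.50 · e^(-0.0360 × 7/12) = 51.50 × 0.979219 = 50.4298
Value of long forward = (F − K)·e^(−rT) = (50.4298 − 50.79) · e^(−0.0233·7/12)
= -0.3602 × 0.986500 = -0.36
Short position value = −(long value) = ₹0.36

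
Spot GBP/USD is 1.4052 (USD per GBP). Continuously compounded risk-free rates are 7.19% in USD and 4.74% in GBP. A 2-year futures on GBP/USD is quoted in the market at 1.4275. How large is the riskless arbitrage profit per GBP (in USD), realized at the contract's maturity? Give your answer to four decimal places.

Fair futures: F* = S·e^(carry·T), with carry = (r_USD − r_GBP) = 0.0719 − 0.0474 = 0.0245
F* = 1.4052 · e^(0.0245 × 2) = 1.4052 · e^0.049000 = 1.4052 × 1.050220 = 1.4758
Market 1.4275 < fair 1.4758: forward underpriced → reverse cash-and-carry (short spot, go long the forward).
At maturity, profit = |F_mkt − F*| = |1.4275 − 1.4758| = 0.0483 per GBP (in USD)

0.0483 per GBP (in USD)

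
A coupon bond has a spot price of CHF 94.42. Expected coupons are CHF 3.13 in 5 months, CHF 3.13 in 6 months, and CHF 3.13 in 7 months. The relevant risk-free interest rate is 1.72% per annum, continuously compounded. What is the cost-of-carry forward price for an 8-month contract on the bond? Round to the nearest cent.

CHF 86.09

PV(coupons) I = 3.13·e^(−0.0172·5/12) + 3.13·e^(−0.0172·6/12) + 3.13·e^(−0.0172·7/12)
I = 3.1076 + 3.1032 + 3.0988 = 9.3096
F = (S − I)·e^(rT) = (94.42 − 9.3096) · e^(0.0172·8/12)
= 85.1104 · e^0.011467 = 85.1104 × 1.011533 = CHF 86.09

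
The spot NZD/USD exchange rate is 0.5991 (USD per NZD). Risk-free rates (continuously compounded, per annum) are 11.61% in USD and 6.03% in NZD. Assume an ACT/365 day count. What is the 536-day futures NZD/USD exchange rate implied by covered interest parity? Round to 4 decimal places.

0.6503

F = S·e^((r_USD − r_NZD)T) = 0.5991 · e^((0.1161 − 0.0603) × 536/365)
= 0.5991 · e^0.081942 = 0.5991 × 1.085393
F = 0.6503 USD per NZD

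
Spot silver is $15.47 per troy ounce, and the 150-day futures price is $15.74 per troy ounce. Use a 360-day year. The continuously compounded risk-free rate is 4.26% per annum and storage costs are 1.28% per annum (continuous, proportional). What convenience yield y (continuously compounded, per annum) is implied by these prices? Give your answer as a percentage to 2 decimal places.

F = S·e^((r+u−y)T) ⇒ (r+u−y) = ln(F/S)/T
ln(15.74/15.47) = 0.017303; /T ⇒ 0.041527
y = r + u − ln(F/S)/T = 0.0426 + 0.0128 − 0.041527 = 0.013873
y = 1.39%

1.39%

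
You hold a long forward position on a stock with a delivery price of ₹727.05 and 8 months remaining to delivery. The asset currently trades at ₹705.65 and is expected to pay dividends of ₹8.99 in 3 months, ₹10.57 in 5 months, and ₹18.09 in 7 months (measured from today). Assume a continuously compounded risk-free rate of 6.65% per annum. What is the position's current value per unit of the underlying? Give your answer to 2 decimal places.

PV(remaining dividends) I = 8.99·e^(−0.0665·3/12) + 10.57·e^(−0.0665·5/12) + 18.09·e^(−0.0665·7/12) = 36.5246
Current forward F = (S − I)·e^(rT) = (705.65 − 36.5246)·e^(0.0665·8/12) = 669.1254 × 1.045331 = 699.4575
Value (long) = (F − K)·e^(−rT) = (699.4575 − 727.05) × 0.956635 = -26.3960
Value = -₹26.40

-₹26.40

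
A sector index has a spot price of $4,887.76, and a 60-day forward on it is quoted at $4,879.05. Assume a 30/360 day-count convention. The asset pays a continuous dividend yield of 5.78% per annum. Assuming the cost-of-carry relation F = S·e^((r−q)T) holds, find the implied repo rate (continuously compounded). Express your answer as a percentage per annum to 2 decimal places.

From F = S·e^((r−q)T): (r − q) = ln(F/S)/T
ln(4879.05/4887.76) = ln(0.998218) = -0.001784
(r − q) = -0.001784 / (60/360) = -0.010704
r = ln(F/S)/T + q = -0.010704 + 0.0578 = 0.047096
r = 4.71%

4.71%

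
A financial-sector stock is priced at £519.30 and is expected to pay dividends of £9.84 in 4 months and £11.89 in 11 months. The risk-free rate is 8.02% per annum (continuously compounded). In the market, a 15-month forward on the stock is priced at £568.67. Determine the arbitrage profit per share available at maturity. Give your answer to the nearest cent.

PV(dividends) I = 9.84·e^(−0.0802·4/12) + 11.89·e^(−0.0802·11/12) = 20.6277
Fair forward F* = (S − I)·e^(rT) = (519.30 − 20.6277)·e^0.100250 = 498.6723 × 1.105447 = 551.2558
Market £568.67 > fair 551.2558: forward overpriced → cash-and-carry (borrow at r, buy the stock and collect the dividends, short the forward).
Profit at T = |F_mkt − F*| = |568.67 − 551.2558| = £17.41 per share

£17.41 per share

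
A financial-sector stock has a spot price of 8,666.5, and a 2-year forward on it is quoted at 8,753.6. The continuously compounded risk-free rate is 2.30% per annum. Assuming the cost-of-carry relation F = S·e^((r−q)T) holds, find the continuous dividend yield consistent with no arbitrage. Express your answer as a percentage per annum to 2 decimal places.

From F = S·e^((r−q)T): (r − q) = ln(F/S)/T
ln(8753.6/8666.5) = ln(1.010050) = 0.010000
(r − q) = 0.010000 / (2) = 0.005000
q = r − ln(F/S)/T = 0.0230 − 0.005000 = 0.018000
q = 1.80%

1.80%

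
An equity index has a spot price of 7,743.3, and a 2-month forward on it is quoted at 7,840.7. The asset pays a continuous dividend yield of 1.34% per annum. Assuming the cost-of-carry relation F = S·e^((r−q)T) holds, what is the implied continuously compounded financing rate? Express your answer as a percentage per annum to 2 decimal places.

From F = S·e^((r−q)T): (r − q) = ln(F/S)/T
ln(7840.7/7743.3) = ln(1.012579) = 0.012501
(r − q) = 0.012501 / (2/12) = 0.075006
r = ln(F/S)/T + q = 0.075006 + 0.0134 = 0.088406
r = 8.84%

8.84%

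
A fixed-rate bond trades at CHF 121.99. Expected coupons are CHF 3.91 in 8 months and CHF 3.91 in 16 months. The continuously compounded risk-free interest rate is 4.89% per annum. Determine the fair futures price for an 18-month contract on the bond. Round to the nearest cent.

CHF 123.26

PV(coupons) I = 3.91·e^(−0.0489·8/12) + 3.91·e^(−0.0489·16/12)
I = 3.7846 + 3.6632 = 7.4478
F = (S − I)·e^(rT) = (121.99 − 7.4478) · e^(0.0489·18/12)
= 114.5422 · e^0.073350 = 114.5422 × 1.076107 = CHF 123.26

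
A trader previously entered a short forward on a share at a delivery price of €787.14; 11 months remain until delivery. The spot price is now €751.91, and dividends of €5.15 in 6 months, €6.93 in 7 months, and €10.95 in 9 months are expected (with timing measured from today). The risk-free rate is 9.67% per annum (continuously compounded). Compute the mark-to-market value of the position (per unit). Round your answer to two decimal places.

-€9.90

PV(remaining dividends) I = 5.15·e^(−0.0967·6/12) + 6.93·e^(−0.0967·7/12) + 10.95·e^(−0.0967·9/12) = 21.6408
Current forward F = (S − I)·e^(rT) = (751.91 − 21.6408)·e^(0.0967·11/12) = 730.2692 × 1.092689 = 797.9571
Value (long) = (F − K)·e^(−rT) = (797.9571 − 787.14) × 0.915173 = 9.8995
Short position value = −(long value) = -€9.90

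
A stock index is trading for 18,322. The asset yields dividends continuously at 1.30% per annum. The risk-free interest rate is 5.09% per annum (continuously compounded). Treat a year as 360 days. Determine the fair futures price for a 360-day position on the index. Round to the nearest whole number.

19,030

F = S·e^((r − q)T) = 18322 · e^((0.0509 − 0.0130) × 360/360)
= 18322 · e^0.037900 = 18322 × 1.038627
F = 19,030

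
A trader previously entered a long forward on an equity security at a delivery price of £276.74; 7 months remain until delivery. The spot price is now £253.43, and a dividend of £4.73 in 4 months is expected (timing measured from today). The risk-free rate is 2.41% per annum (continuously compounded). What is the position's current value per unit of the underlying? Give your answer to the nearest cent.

-£24.14

PV(remaining dividends) I = 4.73·e^(−0.0241·4/12) = 4.6922
Current forward F = (S − I)·e^(rT) = (253.43 − 4.6922)·e^(0.0241·7/12) = 248.7378 × 1.014158 = 252.2594
Value (long) = (F − K)·e^(−rT) = (252.2594 − 276.74) × 0.986040 = -24.1389
Value = -£24.14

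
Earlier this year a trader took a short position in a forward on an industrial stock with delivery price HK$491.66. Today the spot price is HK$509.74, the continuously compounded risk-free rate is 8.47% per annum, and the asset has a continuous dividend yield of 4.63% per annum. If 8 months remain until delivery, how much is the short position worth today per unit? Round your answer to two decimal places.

Current fair forward for the remaining 8 months: F = S·e^((r − q)·T), (r − q) = 0.0847 − 0.0463 = 0.0384
F = 509.74 · e^(0.0384 × 8/12) = 509.74 × 1.025930 = 522.9576
Value of long forward = (F − K)·e^(−rT) = (522.9576 − 491.66) · e^(−0.0847·8/12)
= 31.2976 × 0.945098 = 29.58
Short position value = −(long value) = -HK$29.58

-HK$29.58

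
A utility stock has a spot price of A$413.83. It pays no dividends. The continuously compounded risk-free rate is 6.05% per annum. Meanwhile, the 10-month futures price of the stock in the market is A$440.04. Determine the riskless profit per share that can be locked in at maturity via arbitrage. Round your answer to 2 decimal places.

A$4.81 per share

Fair futures: F* = S·e^(carry·T), with carry = r = 0.0605
F* = 413.83 · e^(0.0605 × 10/12) = 413.83 · e^0.050417 = 413.83 × 1.051710 = A$435.2291
Market A$440.04 > fair A$435.2291: forward overpriced → cash-and-carry (buy spot, short the forward).
At maturity, profit = |F_mkt − F*| = |440.04 − 435.2291| = A$4.81 per share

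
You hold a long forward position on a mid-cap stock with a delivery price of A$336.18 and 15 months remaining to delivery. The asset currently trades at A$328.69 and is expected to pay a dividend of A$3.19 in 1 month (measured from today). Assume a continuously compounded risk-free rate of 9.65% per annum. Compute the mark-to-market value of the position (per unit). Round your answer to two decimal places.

A$27.55

PV(remaining dividends) I = 3.19·e^(−0.0965·1/12) = 3.1644
Current forward F = (S − I)·e^(rT) = (328.69 − 3.1644)·e^(0.0965·15/12) = 325.5256 × 1.128202 = 367.2586
Value (long) = (F − K)·e^(−rT) = (367.2586 − 336.18) × 0.886366 = 27.5470
Value = A$27.55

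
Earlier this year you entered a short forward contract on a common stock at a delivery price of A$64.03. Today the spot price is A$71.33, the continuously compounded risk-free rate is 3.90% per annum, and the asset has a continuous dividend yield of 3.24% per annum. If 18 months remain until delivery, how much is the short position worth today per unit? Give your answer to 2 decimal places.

Current fair forward for the remaining 18 months: F = S·e^((r − q)·T), (r − q) = 0.0390 − 0.0324 = 0.0066
F = 71.33 · e^(0.0066 × 18/12) = 71.33 × 1.009949 = 72.0397
Value of long forward = (F − K)·e^(−rT) = (72.0397 − 64.03) · e^(−0.0390·18/12)
= 8.0097 × 0.943178 = 7.55
Short position value = −(long value) = -A$7.55

-A$7.55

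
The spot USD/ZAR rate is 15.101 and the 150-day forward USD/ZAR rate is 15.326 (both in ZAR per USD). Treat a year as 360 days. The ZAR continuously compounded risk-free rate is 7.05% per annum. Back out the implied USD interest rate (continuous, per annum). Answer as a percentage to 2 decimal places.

3.50%

F = S·e^((r_ZAR − r_USD)T) ⇒ r_USD = r_ZAR − ln(F/S)/T
ln(15.326/15.101) = 0.014790; /(150/360) = 0.035496
r_USD = 0.0705 − 0.035496 = 0.035004
r_USD = 3.50%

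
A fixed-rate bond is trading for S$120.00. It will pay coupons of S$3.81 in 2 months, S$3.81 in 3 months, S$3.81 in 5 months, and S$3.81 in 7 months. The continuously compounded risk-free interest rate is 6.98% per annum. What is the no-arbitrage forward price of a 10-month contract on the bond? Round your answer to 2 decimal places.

S$111.43

PV(coupons) I = 3.81·e^(−0.0698·2/12) + 3.81·e^(−0.0698·3/12) + 3.81·e^(−0.0698·5/12) + 3.81·e^(−0.0698·7/12)
I = 3.7659 + 3.7441 + 3.7008 + 3.6580 = 14.8688
F = (S − I)·e^(rT) = (120.00 − 14.8688) · e^(0.0698·10/12)
= 105.1312 · e^0.058167 = 105.1312 × 1.059892 = S$111.43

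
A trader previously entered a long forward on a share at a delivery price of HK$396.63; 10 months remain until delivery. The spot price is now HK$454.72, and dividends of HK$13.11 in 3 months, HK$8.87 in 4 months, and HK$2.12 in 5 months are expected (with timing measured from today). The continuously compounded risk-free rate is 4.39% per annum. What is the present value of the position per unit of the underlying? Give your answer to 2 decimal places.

PV(remaining dividends) I = 13.11·e^(−0.0439·3/12) + 8.87·e^(−0.0439·4/12) + 2.12·e^(−0.0439·5/12) = 23.7896
Current forward F = (S − I)·e^(rT) = (454.72 − 23.7896)·e^(0.0439·10/12) = 430.9304 × 1.037261 = 446.9873
Value (long) = (F − K)·e^(−rT) = (446.9873 − 396.63) × 0.964078 = 48.5484
Value = HK$48.55

HK$48.55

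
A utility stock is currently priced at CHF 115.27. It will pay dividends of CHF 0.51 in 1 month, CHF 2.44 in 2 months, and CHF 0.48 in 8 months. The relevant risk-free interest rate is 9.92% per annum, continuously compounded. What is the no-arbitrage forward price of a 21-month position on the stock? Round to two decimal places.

PV(dividends) I = 0.51·e^(−0.0992·1/12) + 2.44·e^(−0.0992·2/12) + 0.48·e^(−0.0992·8/12)
I = 0.5058 + 2.4000 + 0.4493 = 3.3551
F = (S − I)·e^(rT) = (115.27 − 3.3551) · e^(0.0992·21/12)
= 111.9149 · e^0.173600 = 111.9149 × 1.189580 = CHF 133.13

CHF 133.13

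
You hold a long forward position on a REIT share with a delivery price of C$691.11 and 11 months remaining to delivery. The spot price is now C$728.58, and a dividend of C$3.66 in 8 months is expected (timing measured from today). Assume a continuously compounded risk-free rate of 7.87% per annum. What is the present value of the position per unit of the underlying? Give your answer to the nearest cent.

C$82.10

PV(remaining dividends) I = 3.66·e^(−0.0787·8/12) = 3.4729
Current forward F = (S − I)·e^(rT) = (728.58 − 3.4729)·e^(0.0787·11/12) = 725.1071 × 1.074808 = 779.3509
Value (long) = (F − K)·e^(−rT) = (779.3509 − 691.11) × 0.930399 = 82.0992
Value = C$82.10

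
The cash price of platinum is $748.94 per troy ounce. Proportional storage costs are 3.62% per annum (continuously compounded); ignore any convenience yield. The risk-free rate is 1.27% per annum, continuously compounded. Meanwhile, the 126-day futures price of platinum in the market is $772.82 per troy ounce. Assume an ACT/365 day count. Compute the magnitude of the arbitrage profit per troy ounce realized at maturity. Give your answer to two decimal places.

$11.13 per troy ounce

Fair futures: F* = S·e^(carry·T), with carry = (r + u) = 0.0127 + 0.0362 = 0.0489
F* = 748.94 · e^(0.0489 × 126/365) = 748.94 · e^0.016881 = 748.94 × 1.017024 = $761.6900
Market $772.82 > fair $761.6900: forward overpriced → cash-and-carry (buy spot, short the forward).
At maturity, profit = |F_mkt − F*| = |772.82 − 761.6900| = $11.13 per troy ounce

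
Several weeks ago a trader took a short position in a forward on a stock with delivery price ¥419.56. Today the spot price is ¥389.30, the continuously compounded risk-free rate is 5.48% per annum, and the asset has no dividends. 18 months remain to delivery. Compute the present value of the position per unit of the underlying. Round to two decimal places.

Current fair forward for the remaining 18 months: F = S·e^(r·T), r = 0.0548
F = 389.30 · e^(0.0548 × 18/12) = 389.30 × 1.085673 = 422.6525
Value of long forward = (F − K)·e^(−rT) = (422.6525 − 419.56) · e^(−0.0548·18/12)
= 3.0925 × 0.921088 = 2.85
Short position value = −(long value) = -¥2.85

-¥2.85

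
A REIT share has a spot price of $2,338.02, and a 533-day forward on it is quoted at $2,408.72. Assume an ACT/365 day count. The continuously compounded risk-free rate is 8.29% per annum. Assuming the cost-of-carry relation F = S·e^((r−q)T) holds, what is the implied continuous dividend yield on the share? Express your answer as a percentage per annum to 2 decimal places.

From F = S·e^((r−q)T): (r − q) = ln(F/S)/T
ln(2408.72/2338.02) = ln(1.030239) = 0.029791
(r − q) = 0.029791 / (533/365) = 0.020401
q = r − ln(F/S)/T = 0.0829 − 0.020401 = 0.062499
q = 6.25%

6.25%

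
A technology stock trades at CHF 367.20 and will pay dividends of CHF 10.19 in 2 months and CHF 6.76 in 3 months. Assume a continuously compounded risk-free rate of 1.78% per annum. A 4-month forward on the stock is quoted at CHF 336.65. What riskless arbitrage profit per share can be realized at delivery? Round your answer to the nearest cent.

CHF 15.74 per share

PV(dividends) I = 10.19·e^(−0.0178·2/12) + 6.76·e^(−0.0178·3/12) = 16.8898
Fair forward F* = (S − I)·e^(rT) = (367.20 − 16.8898)·e^0.005933 = 350.3102 × 1.005951 = 352.3949
Market CHF 336.65 < fair 352.3949: forward underpriced → reverse cash-and-carry (short the stock, invest proceeds at r, pay the dividends, go long the forward).
Profit at T = |F_mkt − F*| = |336.65 − 352.3949| = CHF 15.74 per share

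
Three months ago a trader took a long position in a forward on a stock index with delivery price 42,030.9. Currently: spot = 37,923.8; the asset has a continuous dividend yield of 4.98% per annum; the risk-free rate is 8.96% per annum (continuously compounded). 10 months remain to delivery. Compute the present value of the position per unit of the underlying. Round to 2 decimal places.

Current fair forward for the remaining 10 months: F = S·e^((r − q)·T), (r − q) = 0.0896 − 0.0498 = 0.0398
F = 37923.8 · e^(0.0398 × 10/12) = 37923.8 × 1.03372281 = 39202.6971
Value of long forward = (F − K)·e^(−rT) = (39202.6971 − 42030.9) · e^(−0.0896·10/12)
= -2828.2029 × 0.92805279 = -2624.72

-2624.72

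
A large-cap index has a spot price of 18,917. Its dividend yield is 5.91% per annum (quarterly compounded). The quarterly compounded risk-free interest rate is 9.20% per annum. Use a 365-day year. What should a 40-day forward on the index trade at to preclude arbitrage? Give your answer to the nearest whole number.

F = S · (1+r/4)^(4T) / (1+q/4)^(4T)
= 18917 × 1.010018 / 1.006450 = 18917 × 1.003545
F = 18,984

18,984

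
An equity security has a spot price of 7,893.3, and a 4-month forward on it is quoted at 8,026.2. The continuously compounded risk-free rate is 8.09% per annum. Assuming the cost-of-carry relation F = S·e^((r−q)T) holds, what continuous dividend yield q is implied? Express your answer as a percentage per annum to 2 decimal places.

From F = S·e^((r−q)T): (r − q) = ln(F/S)/T
ln(8026.2/7893.3) = ln(1.016837) = 0.016697
(r − q) = 0.016697 / (4/12) = 0.050091
q = r − ln(F/S)/T = 0.0809 − 0.050091 = 0.030809
q = 3.08%

3.08%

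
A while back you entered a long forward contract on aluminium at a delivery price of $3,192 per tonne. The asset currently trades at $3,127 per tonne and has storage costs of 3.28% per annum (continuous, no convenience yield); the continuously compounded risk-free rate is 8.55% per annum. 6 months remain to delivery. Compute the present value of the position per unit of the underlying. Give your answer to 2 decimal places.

Current fair forward for the remaining 6 months: F = S·e^((r + u)·T), (r + u) = 0.0855 + 0.0328 = 0.1183
F = 3127 · e^(0.1183 × 6/12) = 3127 × 1.06093437 = 3317.5418
Value of long forward = (F − K)·e^(−rT) = (3317.5418 − 3192) · e^(−0.0855·6/12)
= 125.5418 × 0.95815090 = 120.29

$120.29 per tonne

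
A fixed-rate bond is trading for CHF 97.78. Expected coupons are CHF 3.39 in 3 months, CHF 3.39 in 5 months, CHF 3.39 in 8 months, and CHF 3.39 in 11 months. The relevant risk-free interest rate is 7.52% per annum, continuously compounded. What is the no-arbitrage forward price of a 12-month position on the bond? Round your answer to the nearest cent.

PV(coupons) I = 3.39·e^(−0.0752·3/12) + 3.39·e^(−0.0752·5/12) + 3.39·e^(−0.0752·8/12) + 3.39·e^(−0.0752·11/12)
I = 3.3269 + 3.2854 + 3.2242 + 3.1642 = 13.0007
F = (S − I)·e^(rT) = (97.78 − 13.0007) · e^(0.0752·12/12)
= 84.7793 · e^0.075200 = 84.7793 × 1.078100 = CHF 91.40

CHF 91.40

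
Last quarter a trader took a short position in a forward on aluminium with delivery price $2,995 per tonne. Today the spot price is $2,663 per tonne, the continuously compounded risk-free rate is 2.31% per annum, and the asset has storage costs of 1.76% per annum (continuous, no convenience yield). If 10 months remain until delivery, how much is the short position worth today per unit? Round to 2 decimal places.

Current fair forward for the remaining 10 months: F = S·e^((r + u)·T), (r + u) = 0.0231 + 0.0176 = 0.0407
F = 2663 · e^(0.0407 × 10/12) = 2663 × 1.03449839 = 2754.8692
Value of long forward = (F − K)·e^(−rT) = (2754.8692 − 2995) · e^(−0.0231·10/12)
= -240.1308 × 0.98093410 = -235.55
Short position value = −(long value) = $235.55

$235.55 per tonne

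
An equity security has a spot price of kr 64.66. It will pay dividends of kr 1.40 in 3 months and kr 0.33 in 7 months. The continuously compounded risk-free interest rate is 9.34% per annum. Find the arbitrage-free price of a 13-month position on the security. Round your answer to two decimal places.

kr 69.69

PV(dividends) I = 1.40·e^(−0.0934·3/12) + 0.33·e^(−0.0934·7/12)
I = 1.3677 + 0.3125 = 1.6802
F = (S − I)·e^(rT) = (64.66 − 1.6802) · e^(0.0934·13/12)
= 62.9798 · e^0.101183 = 62.9798 × 1.106479 = kr 69.69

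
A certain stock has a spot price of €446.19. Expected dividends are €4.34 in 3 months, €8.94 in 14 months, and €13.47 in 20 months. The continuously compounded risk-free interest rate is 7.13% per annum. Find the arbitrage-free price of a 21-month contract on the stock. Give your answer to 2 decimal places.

€477.79

PV(dividends) I = 4.34·e^(−0.0713·3/12) + 8.94·e^(−0.0713·14/12) + 13.47·e^(−0.0713·20/12)
I = 4.2633 + 8.2264 + 11.9608 = 24.4505
F = (S − I)·e^(rT) = (446.19 − 24.4505) · e^(0.0713·21/12)
= 421.7395 · e^0.124775 = 421.7395 × 1.132894 = €477.79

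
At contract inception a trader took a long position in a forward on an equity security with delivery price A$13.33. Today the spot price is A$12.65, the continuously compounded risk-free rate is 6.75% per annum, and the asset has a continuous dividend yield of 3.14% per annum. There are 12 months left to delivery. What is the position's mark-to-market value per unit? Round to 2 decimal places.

-A$0.20

Current fair forward for the remaining 12 months: F = S·e^((r − q)·T), (r − q) = 0.0675 − 0.0314 = 0.0361
F = 12.65 · e^(0.0361 × 12/12) = 12.65 × 1.036760 = 13.1150
Value of long forward = (F − K)·e^(−rT) = (13.1150 − 13.33) · e^(−0.0675·12/12)
= -0.2150 × 0.934728 = -0.20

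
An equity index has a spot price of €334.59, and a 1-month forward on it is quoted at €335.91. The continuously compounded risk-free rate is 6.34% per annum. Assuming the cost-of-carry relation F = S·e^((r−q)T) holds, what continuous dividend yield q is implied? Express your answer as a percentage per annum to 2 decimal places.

1.62%

From F = S·e^((r−q)T): (r − q) = ln(F/S)/T
ln(335.91/334.59) = ln(1.003945) = 0.003937
(r − q) = 0.003937 / (1/12) = 0.047244
q = r − ln(F/S)/T = 0.0634 − 0.047244 = 0.016156
q = 1.62%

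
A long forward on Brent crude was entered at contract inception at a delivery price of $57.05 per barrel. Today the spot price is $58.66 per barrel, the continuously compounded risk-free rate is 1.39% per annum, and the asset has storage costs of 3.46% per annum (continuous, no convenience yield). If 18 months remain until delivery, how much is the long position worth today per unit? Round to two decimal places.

$5.91 per barrel

Current fair forward for the remaining 18 months: F = S·e^((r + u)·T), (r + u) = 0.0139 + 0.0346 = 0.0485
F = 58.66 · e^(0.0485 × 18/12) = 58.66 × 1.075462 = 63.0866
Value of long forward = (F − K)·e^(−rT) = (63.0866 − 57.05) · e^(−0.0139·18/12)
= 6.0366 × 0.979366 = 5.91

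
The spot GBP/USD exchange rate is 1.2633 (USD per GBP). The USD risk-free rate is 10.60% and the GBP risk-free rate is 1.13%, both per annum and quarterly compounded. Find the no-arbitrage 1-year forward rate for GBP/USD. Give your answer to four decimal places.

1.3869

By covered interest parity, F = S · (1+r_USD/4)^(4T) / (1+r_GBP/4)^(4T)
= 1.2633 × 1.110288 / 1.011348 = 1.2633 × 1.097830
F = 1.3869 USD per GBP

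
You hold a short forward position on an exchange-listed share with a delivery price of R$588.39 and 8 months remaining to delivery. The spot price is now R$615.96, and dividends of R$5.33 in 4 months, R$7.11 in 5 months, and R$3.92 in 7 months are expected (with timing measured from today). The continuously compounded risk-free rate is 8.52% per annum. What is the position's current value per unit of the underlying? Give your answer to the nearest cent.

PV(remaining dividends) I = 5.33·e^(−0.0852·4/12) + 7.11·e^(−0.0852·5/12) + 3.92·e^(−0.0852·7/12) = 15.7727
Current forward F = (S − I)·e^(rT) = (615.96 − 15.7727)·e^(0.0852·8/12) = 600.1873 × 1.058444 = 635.2646
Value (long) = (F − K)·e^(−rT) = (635.2646 − 588.39) × 0.944783 = 44.2863
Short position value = −(long value) = -R$44.29

-R$44.29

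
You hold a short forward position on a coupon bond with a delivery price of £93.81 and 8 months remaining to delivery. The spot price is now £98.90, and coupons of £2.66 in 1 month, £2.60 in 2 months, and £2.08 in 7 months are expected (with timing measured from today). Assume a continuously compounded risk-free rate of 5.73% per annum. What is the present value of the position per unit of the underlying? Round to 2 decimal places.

-£1.37

PV(remaining coupons) I = 2.66·e^(−0.0573·1/12) + 2.60·e^(−0.0573·2/12) + 2.08·e^(−0.0573·7/12) = 7.2342
Current forward F = (S − I)·e^(rT) = (98.90 − 7.2342)·e^(0.0573·8/12) = 91.6658 × 1.038939 = 95.2352
Value (long) = (F − K)·e^(−rT) = (95.2352 − 93.81) × 0.962520 = 1.3718
Short position value = −(long value) = -£1.37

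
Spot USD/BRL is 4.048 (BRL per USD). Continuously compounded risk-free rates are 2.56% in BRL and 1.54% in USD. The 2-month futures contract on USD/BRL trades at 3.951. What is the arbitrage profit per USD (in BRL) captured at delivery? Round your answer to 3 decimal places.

Fair futures: F* = S·e^(carry·T), with carry = (r_BRL − r_USD) = 0.0256 − 0.0154 = 0.0102
F* = 4.048 · e^(0.0102 × 2/12) = 4.048 · e^0.001700 = 4.048 × 1.001701 = 4.0549
Market 3.951 < fair 4.0549: forward underpriced → reverse cash-and-carry (short spot, go long the forward).
At maturity, profit = |F_mkt − F*| = |3.951 − 4.0549| = 0.104 per USD (in BRL)

0.104 per USD (in BRL)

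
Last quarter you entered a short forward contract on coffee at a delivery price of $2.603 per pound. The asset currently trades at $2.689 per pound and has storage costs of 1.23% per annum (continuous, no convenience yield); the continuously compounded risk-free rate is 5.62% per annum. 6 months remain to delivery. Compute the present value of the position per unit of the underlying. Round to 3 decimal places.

-$0.175 per pound

Current fair forward for the remaining 6 months: F = S·e^((r + u)·T), (r + u) = 0.0562 + 0.0123 = 0.0685
F = 2.689 · e^(0.0685 × 6/12) = 2.689 × 1.034843 = 2.7827
Value of long forward = (F − K)·e^(−rT) = (2.7827 − 2.603) · e^(−0.0562·6/12)
= 0.1797 × 0.972291 = 0.175
Short position value = −(long value) = -$0.175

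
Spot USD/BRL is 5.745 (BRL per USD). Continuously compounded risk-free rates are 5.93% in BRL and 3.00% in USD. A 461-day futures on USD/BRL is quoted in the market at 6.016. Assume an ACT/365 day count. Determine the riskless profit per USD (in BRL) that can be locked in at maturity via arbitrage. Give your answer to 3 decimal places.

0.054 per USD (in BRL)

Fair futures: F* = S·e^(carry·T), with carry = (r_BRL − r_USD) = 0.0593 − 0.0300 = 0.0293
F* = 5.745 · e^(0.0293 × 461/365) = 5.745 · e^0.037006 = 5.745 × 1.037699 = 5.9616
Market 6.016 > fair 5.9616: forward overpriced → cash-and-carry (buy spot, short the forward).
At maturity, profit = |F_mkt − F*| = |6.016 − 5.9616| = 0.054 per USD (in BRL)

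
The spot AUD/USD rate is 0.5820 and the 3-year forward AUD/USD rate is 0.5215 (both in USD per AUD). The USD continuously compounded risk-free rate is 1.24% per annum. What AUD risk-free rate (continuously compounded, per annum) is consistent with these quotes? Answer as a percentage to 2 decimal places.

F = S·e^((r_USD − r_AUD)T) ⇒ r_AUD = r_USD − ln(F/S)/T
ln(0.5215/0.5820) = -0.109761; /(3) = -0.036587
r_AUD = 0.0124 + 0.036587 = 0.048987
r_AUD = 4.90%

4.90%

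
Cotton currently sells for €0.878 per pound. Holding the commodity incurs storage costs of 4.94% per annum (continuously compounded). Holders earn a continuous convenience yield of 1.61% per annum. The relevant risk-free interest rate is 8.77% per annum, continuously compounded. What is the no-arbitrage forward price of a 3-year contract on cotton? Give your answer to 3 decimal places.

Net carry = r + u − y = 0.0877 + 0.0494 − 0.0161 = 0.1210
F = S·e^((r+u−y)T) = 0.878 · e^(0.1210 × 3) = 0.878 · e^0.363000
= 0.878 × 1.437636 = €1.262 per pound

€1.262 per pound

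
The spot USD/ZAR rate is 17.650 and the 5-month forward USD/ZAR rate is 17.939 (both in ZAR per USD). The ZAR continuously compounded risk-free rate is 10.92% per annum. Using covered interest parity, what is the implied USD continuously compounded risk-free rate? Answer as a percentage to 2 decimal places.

F = S·e^((r_ZAR − r_USD)T) ⇒ r_USD = r_ZAR − ln(F/S)/T
ln(17.939/17.650) = 0.016241; /(5/12) = 0.038978
r_USD = 0.1092 − 0.038978 = 0.070222
r_USD = 7.02%

7.02%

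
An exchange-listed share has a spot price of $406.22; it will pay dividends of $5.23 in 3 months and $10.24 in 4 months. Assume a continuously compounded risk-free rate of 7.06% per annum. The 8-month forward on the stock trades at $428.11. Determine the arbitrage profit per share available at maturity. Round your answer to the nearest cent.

$18.18 per share

PV(dividends) I = 5.23·e^(−0.0706·3/12) + 10.24·e^(−0.0706·4/12) = 15.1403
Fair forward F* = (S − I)·e^(rT) = (406.22 − 15.1403)·e^0.047067 = 391.0797 × 1.048192 = 409.9266
Market $428.11 > fair 409.9266: forward overpriced → cash-and-carry (borrow at r, buy the stock and collect the dividends, short the forward).
Profit at T = |F_mkt − F*| = |428.11 − 409.9266| = $18.18 per share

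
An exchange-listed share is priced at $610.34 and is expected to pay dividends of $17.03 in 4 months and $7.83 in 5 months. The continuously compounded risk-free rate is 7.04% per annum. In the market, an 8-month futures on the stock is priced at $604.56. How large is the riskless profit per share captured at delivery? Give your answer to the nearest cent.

PV(dividends) I = 17.03·e^(−0.0704·4/12) + 7.83·e^(−0.0704·5/12) = 24.2387
Fair futures F* = (S − I)·e^(rT) = (610.34 − 24.2387)·e^0.046933 = 586.1013 × 1.048052 = 614.2646
Market $604.56 < fair 614.2646: forward underpriced → reverse cash-and-carry (short the stock, invest proceeds at r, pay the dividends, go long the forward).
Profit at T = |F_mkt − F*| = |604.56 − 614.2646| = $9.70 per share

$9.70 per share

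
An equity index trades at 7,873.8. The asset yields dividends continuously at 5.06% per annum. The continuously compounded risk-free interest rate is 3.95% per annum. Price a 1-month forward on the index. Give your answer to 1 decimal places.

F = S·e^((r − q)T) = 7873.8 · e^((0.0395 − 0.0506) × 1/12)
= 7873.8 · e^-0.000925 = 7873.8 × 0.999075
F = 7,866.5

7,866.5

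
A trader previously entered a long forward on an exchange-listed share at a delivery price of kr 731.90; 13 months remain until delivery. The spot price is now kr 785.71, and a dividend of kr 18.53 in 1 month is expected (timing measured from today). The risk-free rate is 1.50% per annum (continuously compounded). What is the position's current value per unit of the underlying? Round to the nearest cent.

kr 47.10

PV(remaining dividends) I = 18.53·e^(−0.0150·1/12) = 18.5069
Current forward F = (S − I)·e^(rT) = (785.71 − 18.5069)·e^(0.0150·13/12) = 767.2031 × 1.016383 = 779.7722
Value (long) = (F − K)·e^(−rT) = (779.7722 − 731.90) × 0.983881 = 47.1005
Value = kr 47.10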